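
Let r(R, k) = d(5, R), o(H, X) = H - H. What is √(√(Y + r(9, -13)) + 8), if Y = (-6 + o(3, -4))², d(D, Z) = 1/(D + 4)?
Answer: √(72 + 15*√13)/3 ≈ 3.7429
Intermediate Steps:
d(D, Z) = 1/(4 + D)
o(H, X) = 0
r(R, k) = ⅑ (r(R, k) = 1/(4 + 5) = 1/9 = ⅑)
Y = 36 (Y = (-6 + 0)² = (-6)² = 36)
√(√(Y + r(9, -13)) + 8) = √(√(36 + ⅑) + 8) = √(√(325/9) + 8) = √(5*√13/3 + 8) = √(8 + 5*√13/3)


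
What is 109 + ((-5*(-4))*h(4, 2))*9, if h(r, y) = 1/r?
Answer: 154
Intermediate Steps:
109 + ((-5*(-4))*h(4, 2))*9 = 109 + (-5*(-4)/4)*9 = 109 + (20*(1/4))*9 = 109 + 5*9 = 109 + 45 = 154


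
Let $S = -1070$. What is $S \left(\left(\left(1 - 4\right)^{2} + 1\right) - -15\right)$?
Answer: $-26750$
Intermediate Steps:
$S \left(\left(\left(1 - 4\right)^{2} + 1\right) - -15\right) = - 1070 \left(\left(\left(1 - 4\right)^{2} + 1\right) - -15\right) = - 1070 \left(\left(\left(-3\right)^{2} + 1\right) + 15\right) = - 1070 \left(\left(9 + 1\right) + 15\right) = - 1070 \left(10 + 15\right) = \left(-1070\right) 25 = -26750$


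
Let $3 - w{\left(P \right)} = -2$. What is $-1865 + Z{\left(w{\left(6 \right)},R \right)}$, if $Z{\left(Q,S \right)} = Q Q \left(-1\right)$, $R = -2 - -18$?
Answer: $-1890$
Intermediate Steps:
$R = 16$ ($R = -2 + 18 = 16$)
$w{\left(P \right)} = 5$ ($w{\left(P \right)} = 3 - -2 = 3 + 2 = 5$)
$Z{\left(Q,S \right)} = - Q^{2}$ ($Z{\left(Q,S \right)} = Q^{2} \left(-1\right) = - Q^{2}$)
$-1865 + Z{\left(w{\left(6 \right)},R \right)} = -1865 - 5^{2} = -1865 - 25 = -1890$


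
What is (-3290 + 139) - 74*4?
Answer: -3447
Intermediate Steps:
(-3290 + 139) - 74*4 = -3151 - 296 = -3447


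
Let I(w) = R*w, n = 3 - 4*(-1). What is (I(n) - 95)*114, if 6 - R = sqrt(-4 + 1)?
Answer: -6042 - 798*I*sqrt(3) ≈ -6042.0 - 1382.2*I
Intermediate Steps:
R = 6 - I*sqrt(3) (R = 6 - sqrt(-4 + 1) = 6 - sqrt(-3) = 6 - I*sqrt(3) ≈ 6.0 - 1.732*I)
n = 7 (n = 3 + 4 = 7)
I(w) = w*(6 - I*sqrt(3)) (I(w) = (6 - I*sqrt(3))*w = w*(6 - I*sqrt(3)))
(I(n) - 95)*114 = (7*(6 - I*sqrt(3)) - 95)*114 = ((42 - 7*I*sqrt(3)) - 95)*114 = (-53 - 7*I*sqrt(3))*114 = -6042 - 798*I*sqrt(3)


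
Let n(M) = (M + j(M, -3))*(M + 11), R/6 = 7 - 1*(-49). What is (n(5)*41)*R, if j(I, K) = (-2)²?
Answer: 1983744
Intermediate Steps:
j(I, K) = 4
R = 336 (R = 6*(7 - 1*(-49)) = 6*(7 + 49) = 6*56 = 336)
n(M) = (4 + M)*(11 + M) (n(M) = (M + 4)*(M + 11) = (4 + M)*(11 + M))
(n(5)*41)*R = ((44 + 5² + 15*5)*41)*336 = ((44 + 25 + 75)*41)*336 = (144*41)*336 = 5904*336 = 1983744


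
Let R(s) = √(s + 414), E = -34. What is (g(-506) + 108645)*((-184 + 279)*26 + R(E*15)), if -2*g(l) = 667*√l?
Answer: (1235 + 2*I*√6)*(217290 - 667*I*√506) ≈ 2.6843e+8 - 1.7465e+7*I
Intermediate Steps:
g(l) = -667*√l/2
R(s) = √(414 + s)
(g(-506) + 108645)*((-184 + 279)*26 + R(E*15)) = (-667*I*√506/2 + 108645)*((-184 + 279)*26 + √(414 - 34*15)) = (-667*I*√506/2 + 108645)*(95*26 + √(414 - 510)) = (-667*I*√506/2 + 108645)*(2470 + √(-96)) = (108645 - 667*I*√506/2)*(2470 + 4*I*√6) = (2470 + 4*I*√6)*(108645 - 667*I*√506/2)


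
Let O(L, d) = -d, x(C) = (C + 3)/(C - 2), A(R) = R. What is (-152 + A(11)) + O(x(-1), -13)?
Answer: -128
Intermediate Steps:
x(C) = (3 + C)/(-2 + C)
(-152 + A(11)) + O(x(-1), -13) = (-152 + 11) - 1*(-13) = -141 + 13 = -128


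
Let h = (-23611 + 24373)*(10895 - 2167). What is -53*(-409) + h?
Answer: 6672413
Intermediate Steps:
h = 6650736 (h = 762*8728 = 6650736)
-53*(-409) + h = -53*(-409) + 6650736 = 21677 + 6650736 = 6672413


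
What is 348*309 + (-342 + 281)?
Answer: 107471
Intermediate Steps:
348*309 + (-342 + 281) = 107532 - 61 = 107471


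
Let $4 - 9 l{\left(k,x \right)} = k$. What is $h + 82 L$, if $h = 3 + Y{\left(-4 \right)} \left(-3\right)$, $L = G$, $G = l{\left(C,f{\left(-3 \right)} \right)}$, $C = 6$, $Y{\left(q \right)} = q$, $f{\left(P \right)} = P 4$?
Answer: $- \frac{29}{9} \approx -3.2222$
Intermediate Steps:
$f{\left(P \right)} = 4 P$
$l{\left(k,x \right)} = \frac{4}{9} - \frac{k}{9}$
$G = - \frac{2}{9}$ ($G = \frac{4}{9} - \frac{2}{3} = - \frac{2}{9} \approx -0.22222$)
$L = - \frac{2}{9} \approx -0.22222$
$h = 15$ ($h = 3 - -12 = 3 + 12 = 15$)
$h + 82 L = 15 + 82 \left(- \frac{2}{9}\right) = 15 - \frac{164}{9} = - \frac{29}{9}$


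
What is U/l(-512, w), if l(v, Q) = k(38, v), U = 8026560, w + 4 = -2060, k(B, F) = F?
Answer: -125415/8 ≈ -15677.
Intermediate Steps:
w = -2064 (w = -4 - 2060 = -2064)
l(v, Q) = v
U/l(-512, w) = 8026560/(-512) = 8026560*(-1/512) = -125415/8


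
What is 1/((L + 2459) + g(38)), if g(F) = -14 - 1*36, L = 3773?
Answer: 1/6182 ≈ 0.00016176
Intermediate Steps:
g(F) = -50 (g(F) = -14 - 36 = -50)
1/((L + 2459) + g(38)) = 1/((3773 + 2459) - 50) = 1/(6232 - 50) = 1/6182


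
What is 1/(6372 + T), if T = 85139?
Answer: 1/91511 ≈ 1.0928e-5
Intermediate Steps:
1/(6372 + T) = 1/(6372 + 85139) = 1/91511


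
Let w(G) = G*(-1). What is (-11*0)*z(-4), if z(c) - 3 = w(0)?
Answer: 0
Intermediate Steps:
w(G) = -G
z(c) = 3 (z(c) = 3 - 1*0 = 3 + 0 = 3)
(-11*0)*z(-4) = -11*0*3 = 0*3 = 0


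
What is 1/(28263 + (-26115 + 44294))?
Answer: 1/46442 ≈ 2.1532e-5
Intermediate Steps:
1/(28263 + (-26115 + 44294)) = 1/(28263 + 18179) = 1/46442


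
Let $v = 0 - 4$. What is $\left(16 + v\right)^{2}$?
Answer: $144$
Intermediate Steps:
$v = -4$
$\left(16 + v\right)^{2} = \left(16 - 4\right)^{2} = 12^{2} = 144$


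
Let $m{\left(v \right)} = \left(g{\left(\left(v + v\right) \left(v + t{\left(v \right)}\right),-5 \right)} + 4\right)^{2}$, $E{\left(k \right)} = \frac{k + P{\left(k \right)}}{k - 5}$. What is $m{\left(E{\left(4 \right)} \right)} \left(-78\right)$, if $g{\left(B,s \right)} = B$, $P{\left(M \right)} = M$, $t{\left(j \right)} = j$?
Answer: $-5272800$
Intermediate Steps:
$E{\left(k \right)} = \frac{2 k}{-5 + k}$ ($E{\left(k \right)} = \frac{k + k}{k - 5} = \frac{2 k}{-5 + k}$)
$m{\left(v \right)} = \left(4 + 4 v^{2}\right)^{2}$ ($m{\left(v \right)} = \left(\left(v + v\right) \left(v + v\right) + 4\right)^{2} = \left(2 v 2 v + 4\right)^{2} = \left(4 v^{2} + 4\right)^{2} = \left(4 + 4 v^{2}\right)^{2}$)
$m{\left(E{\left(4 \right)} \right)} \left(-78\right) = 16 \left(1 + \left(2 \cdot 4 \frac{1}{-5 + 4}\right)^{2}\right)^{2} \left(-78\right) = 16 \left(1 + \left(2 \cdot 4 \frac{1}{-1}\right)^{2}\right)^{2} \left(-78\right) = 16 \left(1 + \left(2 \cdot 4 \left(-1\right)\right)^{2}\right)^{2} \left(-78\right) = 16 \left(1 + \left(-8\right)^{2}\right)^{2} \left(-78\right) = 16 \left(1 + 64\right)^{2} \left(-78\right) = 16 \cdot 65^{2} \left(-78\right) = 16 \cdot 4225 \left(-78\right) = 67600 \left(-78\right) = -5272800$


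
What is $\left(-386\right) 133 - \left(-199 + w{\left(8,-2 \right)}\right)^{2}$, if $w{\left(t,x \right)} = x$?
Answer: $-91739$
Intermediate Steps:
$\left(-386\right) 133 - \left(-199 + w{\left(8,-2 \right)}\right)^{2} = \left(-386\right) 133 - \left(-199 - 2\right)^{2} = -51338 - \left(-201\right)^{2} = -51338 - 40401 = -91739$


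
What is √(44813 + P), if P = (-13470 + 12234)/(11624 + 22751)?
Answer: √84724510145/1375 ≈ 211.69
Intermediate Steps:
P = -1236/34375 ≈ -0.035956
√(44813 + P) = √(44813 - 1236/34375) = √(1540445639/34375) = √84724510145/1375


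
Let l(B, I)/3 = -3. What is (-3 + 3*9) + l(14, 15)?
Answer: 15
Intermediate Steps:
l(B, I) = -9 (l(B, I) = 3*(-3) = -9)
(-3 + 3*9) + l(14, 15) = (-3 + 3*9) - 9 = (-3 + 27) - 9 = 24 - 9 = 15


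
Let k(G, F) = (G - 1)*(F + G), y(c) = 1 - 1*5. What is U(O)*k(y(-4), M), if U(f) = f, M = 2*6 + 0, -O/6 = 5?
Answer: 1200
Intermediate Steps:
O = -30 (O = -6*5 = -30)
y(c) = -4 (y(c) = 1 - 5 = -4)
M = 12 (M = 12 + 0 = 12)
k(G, F) = (-1 + G)*(F + G)
U(O)*k(y(-4), M) = -30*((-4)**2 - 1*12 - 1*(-4) + 12*(-4)) = -30*(16 - 12 + 4 - 48) = -30*(-40) = 1200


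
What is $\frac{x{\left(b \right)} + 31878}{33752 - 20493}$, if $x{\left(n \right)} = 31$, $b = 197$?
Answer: $\frac{31909}{13259} \approx 2.4066$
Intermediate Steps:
$\frac{x{\left(b \right)} + 31878}{33752 - 20493} = \frac{31 + 31878}{33752 - 20493} = \frac{31909}{13259}$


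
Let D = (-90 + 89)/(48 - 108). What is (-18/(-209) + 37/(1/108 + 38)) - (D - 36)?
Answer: 381369299/10295340 ≈ 37.043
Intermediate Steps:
D = 1/60 (D = -1/(-60) = -1*(-1/60) = 1/60 ≈ 0.016667)
(-18/(-209) + 37/(1/108 + 38)) - (D - 36) = (-18/(-209) + 37/(1/108 + 38)) - (1/60 - 36) = (-18*(-1/209) + 37/(1/108 + 38)) - 1*(-2159/60) = (18/209 + 37/(4105/108)) + 2159/60 = (18/209 + 37*(108/4105)) + 2159/60 = (18/209 + 3996/4105) + 2159/60 = 909054/857945 + 2159/60 = 381369299/10295340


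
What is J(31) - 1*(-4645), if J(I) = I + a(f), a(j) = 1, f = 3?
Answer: 4677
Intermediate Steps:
J(I) = 1 + I (J(I) = I + 1 = 1 + I)
J(31) - 1*(-4645) = (1 + 31) - 1*(-4645) = 32 + 4645 = 4677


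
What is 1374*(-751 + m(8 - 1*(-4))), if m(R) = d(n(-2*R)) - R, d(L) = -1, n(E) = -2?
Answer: -1049736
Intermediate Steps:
m(R) = -1 - R
1374*(-751 + m(8 - 1*(-4))) = 1374*(-751 + (-1 - (8 - 1*(-4)))) = 1374*(-751 + (-1 - (8 + 4))) = 1374*(-751 + (-1 - 1*12)) = 1374*(-751 + (-1 - 12)) = 1374*(-751 - 13) = 1374*(-764) = -1049736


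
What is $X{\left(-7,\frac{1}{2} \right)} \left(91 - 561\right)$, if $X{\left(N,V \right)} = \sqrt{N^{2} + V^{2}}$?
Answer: $- 235 \sqrt{197} \approx -3298.4$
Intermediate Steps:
$X{\left(-7,\frac{1}{2} \right)} \left(91 - 561\right) = \sqrt{\left(-7\right)^{2} + \left(\frac{1}{2}\right)^{2}} \left(91 - 561\right) = \sqrt{49 + \left(\frac{1}{2}\right)^{2}} \left(91 - 561\right) = \sqrt{49 + \frac{1}{4}} \left(-470\right) = \sqrt{\frac{197}{4}} \left(-470\right) = \frac{\sqrt{197}}{2} \left(-470\right) = - 235 \sqrt{197}$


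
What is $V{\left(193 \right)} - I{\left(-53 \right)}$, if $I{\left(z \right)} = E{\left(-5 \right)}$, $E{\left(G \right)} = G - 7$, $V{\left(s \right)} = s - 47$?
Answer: $158$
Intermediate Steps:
$V{\left(s \right)} = -47 + s$ ($V{\left(s \right)} = s - 47 = -47 + s$)
$E{\left(G \right)} = -7 + G$
$I{\left(z \right)} = -12$ ($I{\left(z \right)} = -7 - 5 = -12$)
$V{\left(193 \right)} - I{\left(-53 \right)} = \left(-47 + 193\right) - -12 = 146 + 12 = 158$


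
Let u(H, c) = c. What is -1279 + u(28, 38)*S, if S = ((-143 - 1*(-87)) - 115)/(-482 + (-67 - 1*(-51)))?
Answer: -105074/83 ≈ -1266.0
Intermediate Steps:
S = 57/166 (S = ((-143 + 87) - 115)/(-482 + (-67 + 51)) = (-56 - 115)/(-482 - 16) = -171/(-498) = -171*(-1/498) = 57/166 ≈ 0.34337)
-1279 + u(28, 38)*S = -1279 + 38*(57/166) = -1279 + 1083/83 = -105074/83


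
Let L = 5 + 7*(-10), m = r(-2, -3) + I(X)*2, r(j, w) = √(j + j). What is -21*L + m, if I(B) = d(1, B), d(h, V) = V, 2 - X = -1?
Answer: 1371 + 2*I ≈ 1371.0 + 2.0*I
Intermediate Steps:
X = 3 (X = 2 - 1*(-1) = 2 + 1 = 3)
r(j, w) = √2*√j (r(j, w) = √(2*j) = √2*√j)
I(B) = B
m = 6 + 2*I (m = √2*√(-2) + 3*2 = √2*(I*√2) + 6 = 2*I + 6 = 6 + 2*I ≈ 6.0 + 2.0*I)
L = -65 (L = 5 - 70 = -65)
-21*L + m = -21*(-65) + (6 + 2*I) = 1365 + (6 + 2*I) = 1371 + 2*I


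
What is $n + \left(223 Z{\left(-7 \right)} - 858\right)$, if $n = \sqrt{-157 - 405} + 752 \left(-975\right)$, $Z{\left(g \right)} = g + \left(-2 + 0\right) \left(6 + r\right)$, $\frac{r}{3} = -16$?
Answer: $-716887 + i \sqrt{562} \approx -7.1689 \cdot 10^{5} + 23.707 i$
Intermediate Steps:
$r = -48$ ($r = 3 \left(-16\right) = -48$)
$Z{\left(g \right)} = 84 + g$ ($Z{\left(g \right)} = g + \left(-2 + 0\right) \left(6 - 48\right) = g - -84 = g + 84 = 84 + g$)
$n = -733200 + i \sqrt{562}$ ($n = \sqrt{-562} - 733200 = i \sqrt{562} - 733200 = -733200 + i \sqrt{562} \approx -7.332 \cdot 10^{5} + 23.707 i$)
$n + \left(223 Z{\left(-7 \right)} - 858\right) = \left(-733200 + i \sqrt{562}\right) - \left(858 - 223 \left(84 - 7\right)\right) = \left(-733200 + i \sqrt{562}\right) + \left(223 \cdot 77 - 858\right) = \left(-733200 + i \sqrt{562}\right) + \left(17171 - 858\right) = \left(-733200 + i \sqrt{562}\right) + 16313 = -716887 + i \sqrt{562}$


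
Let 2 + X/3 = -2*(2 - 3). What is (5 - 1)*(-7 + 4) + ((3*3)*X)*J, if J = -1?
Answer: -12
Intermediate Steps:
X = 0 (X = -6 + 3*(-2*(2 - 3)) = -6 + 3*(-2*(-1)) = -6 + 3*2 = -6 + 6 = 0)
(5 - 1)*(-7 + 4) + ((3*3)*X)*J = (5 - 1)*(-7 + 4) + ((3*3)*0)*(-1) = 4*(-3) + (9*0)*(-1) = -12 + 0*(-1) = -12 + 0 = -12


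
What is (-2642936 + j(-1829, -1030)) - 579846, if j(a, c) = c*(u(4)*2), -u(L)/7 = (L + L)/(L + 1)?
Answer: -3199710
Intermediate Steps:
u(L) = -14*L/(1 + L) (u(L) = -7*(L + L)/(L + 1) = -7*2*L/(1 + L) = -14*L/(1 + L))
j(a, c) = -112*c/5 (j(a, c) = c*(-14*4/(1 + 4)*2) = c*(-14*4/5*2) = c*(-14*4*1/5*2) = c*(-56/5*2) = c*(-112/5) = -112*c/5)
(-2642936 + j(-1829, -1030)) - 579846 = (-2642936 - 112/5*(-1030)) - 579846 = (-2642936 + 23072) - 579846 = -2619864 - 579846 = -3199710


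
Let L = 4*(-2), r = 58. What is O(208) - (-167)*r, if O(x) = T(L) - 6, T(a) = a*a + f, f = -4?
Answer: 9740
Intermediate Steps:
L = -8
T(a) = -4 + a² (T(a) = a*a - 4 = a² - 4 = -4 + a²)
O(x) = 54 (O(x) = (-4 + (-8)²) - 6 = (-4 + 64) - 6 = 60 - 6 = 54)
O(208) - (-167)*r = 54 - (-167)*58 = 54 - 1*(-9686) = 54 + 9686 = 9740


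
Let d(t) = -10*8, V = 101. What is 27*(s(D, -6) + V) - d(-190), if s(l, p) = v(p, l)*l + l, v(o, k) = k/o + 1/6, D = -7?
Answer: 2366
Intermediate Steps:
d(t) = -80
v(o, k) = 1/6 + k/o (v(o, k) = k/o + 1*(1/6) = k/o + 1/6 = 1/6 + k/o)
s(l, p) = l + l*(l + p/6)/p (s(l, p) = ((l + p/6)/p)*l + l = l*(l + p/6)/p + l = l + l*(l + p/6)/p)
27*(s(D, -6) + V) - d(-190) = 27*(((7/6)*(-7) + (-7)**2/(-6)) + 101) - 1*(-80) = 27*((-49/6 + 49*(-1/6)) + 101) + 80 = 27*((-49/6 - 49/6) + 101) + 80 = 27*(-49/3 + 101) + 80 = 27*(254/3) + 80 = 2286 + 80 = 2366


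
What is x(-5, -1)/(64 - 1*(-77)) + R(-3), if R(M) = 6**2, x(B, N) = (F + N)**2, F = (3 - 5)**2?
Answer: 1695/47 ≈ 36.064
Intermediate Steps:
F = 4 (F = (-2)**2 = 4)
x(B, N) = (4 + N)**2
R(M) = 36
x(-5, -1)/(64 - 1*(-77)) + R(-3) = (4 - 1)**2/(64 - 1*(-77)) + 36 = 3**2/(64 + 77) + 36 = 9/141 + 36 = (1/141)*9 + 36 = 3/47 + 36 = 1695/47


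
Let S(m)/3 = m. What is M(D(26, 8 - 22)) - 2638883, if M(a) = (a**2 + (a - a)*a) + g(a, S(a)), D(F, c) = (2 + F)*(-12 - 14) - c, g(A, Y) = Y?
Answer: -2131229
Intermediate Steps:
S(m) = 3*m
D(F, c) = -52 - c - 26*F (D(F, c) = (2 + F)*(-26) - c = (-52 - 26*F) - c = -52 - c - 26*F)
M(a) = a**2 + 3*a (M(a) = (a**2 + (a - a)*a) + 3*a = (a**2 + 0*a) + 3*a = (a**2 + 0) + 3*a = a**2 + 3*a)
M(D(26, 8 - 22)) - 2638883 = (-52 - (8 - 22) - 26*26)*(3 + (-52 - (8 - 22) - 26*26)) - 2638883 = (-52 - 1*(-14) - 676)*(3 + (-52 - 1*(-14) - 676)) - 2638883 = (-52 + 14 - 676)*(3 + (-52 + 14 - 676)) - 2638883 = -714*(3 - 714) - 2638883 = -714*(-711) - 2638883 = 507654 - 2638883 = -2131229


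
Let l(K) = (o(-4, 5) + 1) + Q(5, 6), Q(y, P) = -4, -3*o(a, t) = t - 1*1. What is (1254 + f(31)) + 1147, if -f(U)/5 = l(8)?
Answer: 7268/3 ≈ 2422.7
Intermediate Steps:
o(a, t) = ⅓ - t/3 (o(a, t) = -(t - 1*1)/3 = -(t - 1)/3 = -(-1 + t)/3 = ⅓ - t/3)
l(K) = -13/3 (l(K) = ((⅓ - ⅓*5) + 1) - 4 = ((⅓ - 5/3) + 1) - 4 = (-4/3 + 1) - 4 = -⅓ - 4 = -13/3)
f(U) = 65/3 (f(U) = -5*(-13/3) = 65/3)
(1254 + f(31)) + 1147 = (1254 + 65/3) + 1147 = 3827/3 + 1147 = 7268/3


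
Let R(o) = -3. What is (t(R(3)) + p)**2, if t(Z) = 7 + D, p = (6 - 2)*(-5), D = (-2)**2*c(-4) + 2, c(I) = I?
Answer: 729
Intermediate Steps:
D = -14 (D = (-2)**2*(-4) + 2 = 4*(-4) + 2 = -16 + 2 = -14)
p = -20 (p = 4*(-5) = -20)
t(Z) = -7 (t(Z) = 7 - 14 = -7)
(t(R(3)) + p)**2 = (-7 - 20)**2 = (-27)**2 = 729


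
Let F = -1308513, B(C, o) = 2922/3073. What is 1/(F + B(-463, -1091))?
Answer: -3073/4021057527 ≈ -7.6423e-7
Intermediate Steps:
B(C, o) = 2922/3073 (B(C, o) = 2922*(1/3073) = 2922/3073)
1/(F + B(-463, -1091)) = 1/(-1308513 + 2922/3073) = 1/(-4021057527/3073) = -3073/4021057527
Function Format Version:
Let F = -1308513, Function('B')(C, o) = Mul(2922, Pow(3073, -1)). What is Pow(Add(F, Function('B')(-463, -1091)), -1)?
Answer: Rational(-3073, 4021057527) ≈ -7.6423e-7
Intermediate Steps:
Function('B')(C, o) = Rational(2922, 3073) (Function('B')(C, o) = Mul(2922, Rational(1, 3073)) = Rational(2922, 3073))
Pow(Add(F, Function('B')(-463, -1091)), -1) = Pow(Add(-1308513, Rational(2922, 3073)), -1) = Pow(Rational(-4021057527, 3073), -1) = Rational(-3073, 4021057527)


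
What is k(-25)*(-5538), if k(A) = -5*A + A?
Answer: -553800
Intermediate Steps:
k(A) = -4*A
k(-25)*(-5538) = -4*(-25)*(-5538) = 100*(-5538) = -553800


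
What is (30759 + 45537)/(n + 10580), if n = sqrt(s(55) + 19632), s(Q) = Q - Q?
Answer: 25225365/3497399 - 9537*sqrt(1227)/3497399 ≈ 7.1171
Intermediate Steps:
s(Q) = 0
n = 4*sqrt(1227) (n = sqrt(0 + 19632) = sqrt(19632) = 4*sqrt(1227) ≈ 140.11)
(30759 + 45537)/(n + 10580) = (30759 + 45537)/(4*sqrt(1227) + 10580) = 76296/(10580 + 4*sqrt(1227))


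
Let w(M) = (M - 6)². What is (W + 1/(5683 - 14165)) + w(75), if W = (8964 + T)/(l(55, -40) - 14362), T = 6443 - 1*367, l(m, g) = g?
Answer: 290732765361/61078882 ≈ 4760.0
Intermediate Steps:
T = 6076 (T = 6443 - 367 = 6076)
w(M) = (-6 + M)²
W = -7520/7201 (W = (8964 + 6076)/(-40 - 14362) = 15040/(-14402) = 15040*(-1/14402) = -7520/7201 ≈ -1.0443)
(W + 1/(5683 - 14165)) + w(75) = (-7520/7201 + 1/(5683 - 14165)) + (-6 + 75)² = (-7520/7201 + 1/(-8482)) + 69² = (-7520/7201 - 1/8482) + 4761 = -63791841/61078882 + 4761 = 290732765361/61078882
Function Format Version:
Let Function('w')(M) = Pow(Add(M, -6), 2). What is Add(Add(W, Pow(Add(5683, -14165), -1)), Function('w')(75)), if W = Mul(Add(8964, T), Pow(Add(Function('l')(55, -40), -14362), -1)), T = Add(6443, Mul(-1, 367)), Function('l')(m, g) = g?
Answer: Rational(290732765361, 61078882) ≈ 4760.0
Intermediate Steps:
T = 6076 (T = Add(6443, -367) = 6076)
Function('w')(M) = Pow(Add(-6, M), 2)
W = Rational(-7520, 7201) (W = Mul(Add(8964, 6076), Pow(Add(-40, -14362), -1)) = Mul(15040, Pow(-14402, -1)) = Mul(15040, Rational(-1, 14402)) = Rational(-7520, 7201) ≈ -1.0443)
Add(Add(W, Pow(Add(5683, -14165), -1)), Function('w')(75)) = Add(Add(Rational(-7520, 7201), Pow(Add(5683, -14165), -1)), Pow(Add(-6, 75), 2)) = Add(Add(Rational(-7520, 7201), Pow(-8482, -1)), Pow(69, 2)) = Add(Add(Rational(-7520, 7201), Rational(-1, 8482)), 4761) = Add(Rational(-63791841, 61078882), 4761) = Rational(290732765361, 61078882)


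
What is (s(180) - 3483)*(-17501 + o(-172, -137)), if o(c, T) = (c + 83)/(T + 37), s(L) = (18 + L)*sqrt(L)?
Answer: 6095288313/100 - 519753267*sqrt(5)/25 ≈ 1.4465e+7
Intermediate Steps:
s(L) = sqrt(L)*(18 + L)
o(c, T) = (83 + c)/(37 + T)
(s(180) - 3483)*(-17501 + o(-172, -137)) = (sqrt(180)*(18 + 180) - 3483)*(-17501 + (83 - 172)/(37 - 137)) = ((6*sqrt(5))*198 - 3483)*(-17501 - 89/(-100)) = (1188*sqrt(5) - 3483)*(-17501 - 1/100*(-89)) = (-3483 + 1188*sqrt(5))*(-17501 + 89/100) = (-3483 + 1188*sqrt(5))*(-1750011/100) = 6095288313/100 - 519753267*sqrt(5)/25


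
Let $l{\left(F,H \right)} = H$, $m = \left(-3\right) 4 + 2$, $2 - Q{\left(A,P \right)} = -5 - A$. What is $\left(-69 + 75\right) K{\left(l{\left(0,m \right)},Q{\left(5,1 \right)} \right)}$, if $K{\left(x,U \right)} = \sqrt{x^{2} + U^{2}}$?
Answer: $12 \sqrt{61} \approx 93.723$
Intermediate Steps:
$Q{\left(A,P \right)} = 7 + A$ ($Q{\left(A,P \right)} = 2 - \left(-5 - A\right) = 2 + \left(5 + A\right) = 7 + A$)
$m = -10$ ($m = -12 + 2 = -10$)
$K{\left(x,U \right)} = \sqrt{U^{2} + x^{2}}$
$\left(-69 + 75\right) K{\left(l{\left(0,m \right)},Q{\left(5,1 \right)} \right)} = \left(-69 + 75\right) \sqrt{\left(7 + 5\right)^{2} + \left(-10\right)^{2}} = 6 \sqrt{12^{2} + 100} = 6 \sqrt{144 + 100} = 6 \sqrt{244} = 6 \cdot 2 \sqrt{61} = 12 \sqrt{61}$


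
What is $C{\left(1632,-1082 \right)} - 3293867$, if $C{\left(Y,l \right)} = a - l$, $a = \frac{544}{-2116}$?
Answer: $- \frac{1741883401}{529} \approx -3.2928 \cdot 10^{6}$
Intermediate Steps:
$a = - \frac{136}{529}$ ($a = 544 \left(- \frac{1}{2116}\right) = - \frac{136}{529} \approx -0.25709$)
$C{\left(Y,l \right)} = - \frac{136}{529} - l$
$C{\left(1632,-1082 \right)} - 3293867 = \left(- \frac{136}{529} - -1082\right) - 3293867 = \left(- \frac{136}{529} + 1082\right) - 3293867 = \frac{572242}{529} - 3293867 = - \frac{1741883401}{529}$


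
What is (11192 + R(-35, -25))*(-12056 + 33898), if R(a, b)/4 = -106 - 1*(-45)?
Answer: 239126216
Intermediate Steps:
R(a, b) = -244 (R(a, b) = 4*(-106 - 1*(-45)) = 4*(-106 + 45) = 4*(-61) = -244)
(11192 + R(-35, -25))*(-12056 + 33898) = (11192 - 244)*(-12056 + 33898) = 10948*21842 = 239126216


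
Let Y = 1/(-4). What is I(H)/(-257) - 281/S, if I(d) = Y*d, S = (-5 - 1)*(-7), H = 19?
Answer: -144035/21588 ≈ -6.6720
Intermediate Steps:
Y = -¼ ≈ -0.25000
S = 42 (S = -6*(-7) = 42)
I(d) = -d/4
I(H)/(-257) - 281/S = -¼*19/(-257) - 281/42 = -19/4*(-1/257) - 281*1/42 = 19/1028 - 281/42 = -144035/21588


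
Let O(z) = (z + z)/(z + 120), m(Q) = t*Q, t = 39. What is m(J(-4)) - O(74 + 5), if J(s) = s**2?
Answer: 124018/199 ≈ 623.21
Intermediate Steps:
m(Q) = 39*Q
O(z) = 2*z/(120 + z) (O(z) = (2*z)/(120 + z) = 2*z/(120 + z))
m(J(-4)) - O(74 + 5) = 39*(-4)**2 - 2*(74 + 5)/(120 + (74 + 5)) = 39*16 - 2*79/(120 + 79) = 624 - 2*79/199 = 624 - 1*158/199 = 624 - 158/199 = 124018/199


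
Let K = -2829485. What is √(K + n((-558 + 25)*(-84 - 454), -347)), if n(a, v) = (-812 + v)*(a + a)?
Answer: 3*I*√74169473 ≈ 25837.0*I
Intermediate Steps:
n(a, v) = 2*a*(-812 + v) (n(a, v) = (-812 + v)*(2*a) = 2*a*(-812 + v))
√(K + n((-558 + 25)*(-84 - 454), -347)) = √(-2829485 + 2*((-558 + 25)*(-84 - 454))*(-812 - 347)) = √(-2829485 + 2*(-533*(-538))*(-1159)) = √(-2829485 + 2*286754*(-1159)) = √(-2829485 - 664695772) = √(-667525257) = 3*I*√74169473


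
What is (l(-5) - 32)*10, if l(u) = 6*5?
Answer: -20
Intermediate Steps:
l(u) = 30
(l(-5) - 32)*10 = (30 - 32)*10 = -2*10 = -20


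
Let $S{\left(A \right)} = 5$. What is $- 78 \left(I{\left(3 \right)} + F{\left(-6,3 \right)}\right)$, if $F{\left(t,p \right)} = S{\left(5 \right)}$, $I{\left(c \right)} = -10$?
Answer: $390$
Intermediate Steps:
$F{\left(t,p \right)} = 5$
$- 78 \left(I{\left(3 \right)} + F{\left(-6,3 \right)}\right) = - 78 \left(-10 + 5\right) = - 78 \left(-5\right) = \left(-1\right) \left(-390\right) = 390$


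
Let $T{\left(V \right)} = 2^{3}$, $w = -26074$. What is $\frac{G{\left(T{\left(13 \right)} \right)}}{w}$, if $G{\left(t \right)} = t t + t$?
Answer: $- \frac{36}{13037} \approx -0.0027614$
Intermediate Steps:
$T{\left(V \right)} = 8$
$G{\left(t \right)} = t + t^{2}$ ($G{\left(t \right)} = t^{2} + t = t + t^{2}$)
$\frac{G{\left(T{\left(13 \right)} \right)}}{w} = \frac{8 \left(1 + 8\right)}{-26074} = 8 \cdot 9 \left(- \frac{1}{26074}\right) = 72 \left(- \frac{1}{26074}\right) = - \frac{36}{13037}$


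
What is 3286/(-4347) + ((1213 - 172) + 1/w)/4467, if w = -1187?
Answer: -4017337664/7683074721 ≈ -0.52288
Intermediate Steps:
3286/(-4347) + ((1213 - 172) + 1/w)/4467 = 3286/(-4347) + ((1213 - 172) + 1/(-1187))/4467 = 3286*(-1/4347) + (1041 - 1/1187)*(1/4467) = -3286/4347 + (1235666/1187)*(1/4467) = -3286/4347 + 1235666/5302329 = -4017337664/7683074721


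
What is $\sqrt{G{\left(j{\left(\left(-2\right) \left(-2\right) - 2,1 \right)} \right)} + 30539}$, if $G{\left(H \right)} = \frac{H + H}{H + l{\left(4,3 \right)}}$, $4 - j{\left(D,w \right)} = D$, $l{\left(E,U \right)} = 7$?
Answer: $\frac{\sqrt{274855}}{3} \approx 174.76$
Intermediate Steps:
$j{\left(D,w \right)} = 4 - D$
$G{\left(H \right)} = \frac{2 H}{7 + H}$ ($G{\left(H \right)} = \frac{H + H}{H + 7} = \frac{2 H}{7 + H}$)
$\sqrt{G{\left(j{\left(\left(-2\right) \left(-2\right) - 2,1 \right)} \right)} + 30539} = \sqrt{\frac{2 \left(4 - \left(\left(-2\right) \left(-2\right) - 2\right)\right)}{7 + \left(4 - \left(\left(-2\right) \left(-2\right) - 2\right)\right)} + 30539} = \sqrt{\frac{2 \left(4 - \left(4 - 2\right)\right)}{7 + \left(4 - \left(4 - 2\right)\right)} + 30539} = \sqrt{\frac{2 \left(4 - 2\right)}{7 + \left(4 - 2\right)} + 30539} = \sqrt{2 \cdot 2 \frac{1}{7 + 2} + 30539} = \sqrt{2 \cdot 2 \cdot \frac{1}{9} + 30539} = \sqrt{\frac{4}{9} + 30539} = \sqrt{\frac{274855}{9}} = \frac{\sqrt{274855}}{3}$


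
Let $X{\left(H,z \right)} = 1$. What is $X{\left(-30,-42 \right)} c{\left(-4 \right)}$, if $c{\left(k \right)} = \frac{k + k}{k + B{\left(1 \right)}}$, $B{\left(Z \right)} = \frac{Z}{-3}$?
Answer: $\frac{24}{13} \approx 1.8462$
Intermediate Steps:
$B{\left(Z \right)} = - \frac{Z}{3}$ ($B{\left(Z \right)} = Z \left(- \frac{1}{3}\right) = - \frac{Z}{3}$)
$c{\left(k \right)} = \frac{2 k}{- \frac{1}{3} + k}$ ($c{\left(k \right)} = \frac{k + k}{k - \frac{1}{3}} = \frac{2 k}{k - \frac{1}{3}} = \frac{2 k}{- \frac{1}{3} + k}$)
$X{\left(-30,-42 \right)} c{\left(-4 \right)} = 1 \cdot 6 \left(-4\right) \frac{1}{-1 + 3 \left(-4\right)} = 1 \cdot 6 \left(-4\right) \frac{1}{-1 - 12} = 1 \cdot 6 \left(-4\right) \frac{1}{-13} = 1 \cdot 6 \left(-4\right) \left(- \frac{1}{13}\right) = 1 \cdot \frac{24}{13} = \frac{24}{13}$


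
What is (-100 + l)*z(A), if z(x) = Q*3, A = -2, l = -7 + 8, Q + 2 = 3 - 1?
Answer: 0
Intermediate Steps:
Q = 0 (Q = -2 + (3 - 1) = -2 + 2 = 0)
l = 1
z(x) = 0 (z(x) = 0*3 = 0)
(-100 + l)*z(A) = (-100 + 1)*0 = -99*0 = 0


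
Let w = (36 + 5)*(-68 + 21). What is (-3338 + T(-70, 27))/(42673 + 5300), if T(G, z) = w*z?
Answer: -55367/47973 ≈ -1.1541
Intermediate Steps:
w = -1927 (w = 41*(-47) = -1927)
T(G, z) = -1927*z
(-3338 + T(-70, 27))/(42673 + 5300) = (-3338 - 1927*27)/(42673 + 5300) = (-3338 - 52029)/47973 = -55367*1/47973 = -55367/47973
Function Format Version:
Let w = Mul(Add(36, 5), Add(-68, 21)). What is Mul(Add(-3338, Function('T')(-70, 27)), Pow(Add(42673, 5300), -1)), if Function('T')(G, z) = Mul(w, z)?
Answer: Rational(-55367, 47973) ≈ -1.1541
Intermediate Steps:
w = -1927 (w = Mul(41, -47) = -1927)
Function('T')(G, z) = Mul(-1927, z)
Mul(Add(-3338, Function('T')(-70, 27)), Pow(Add(42673, 5300), -1)) = Mul(Add(-3338, Mul(-1927, 27)), Pow(Add(42673, 5300), -1)) = Mul(Add(-3338, -52029), Pow(47973, -1)) = Mul(-55367, Rational(1, 47973)) = Rational(-55367, 47973)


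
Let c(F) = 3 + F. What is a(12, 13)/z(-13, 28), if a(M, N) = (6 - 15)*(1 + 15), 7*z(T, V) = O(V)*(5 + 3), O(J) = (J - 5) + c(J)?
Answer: -7/3 ≈ -2.3333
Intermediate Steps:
O(J) = -2 + 2*J (O(J) = (J - 5) + (3 + J) = (-5 + J) + (3 + J) = -2 + 2*J)
z(T, V) = -16/7 + 16*V/7 (z(T, V) = ((-2 + 2*V)*(5 + 3))/7 = ((-2 + 2*V)*8)/7 = (-16 + 16*V)/7 = -16/7 + 16*V/7)
a(M, N) = -144 (a(M, N) = -9*16 = -144)
a(12, 13)/z(-13, 28) = -144/(-16/7 + (16/7)*28) = -144/(-16/7 + 64) = -144/432/7 = -144*7/432 = -7/3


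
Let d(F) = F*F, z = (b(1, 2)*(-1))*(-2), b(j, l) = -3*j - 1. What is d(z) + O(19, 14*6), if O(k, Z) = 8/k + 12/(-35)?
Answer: 42612/665 ≈ 64.078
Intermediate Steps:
b(j, l) = -1 - 3*j
z = -8 (z = ((-1 - 3*1)*(-1))*(-2) = ((-1 - 3)*(-1))*(-2) = -4*(-1)*(-2) = 4*(-2) = -8)
O(k, Z) = -12/35 + 8/k (O(k, Z) = 8/k + 12*(-1/35) = 8/k - 12/35 = -12/35 + 8/k)
d(F) = F²
d(z) + O(19, 14*6) = (-8)² + (-12/35 + 8/19) = 64 + (-12/35 + 8*(1/19)) = 64 + (-12/35 + 8/19) = 64 + 52/665 = 42612/665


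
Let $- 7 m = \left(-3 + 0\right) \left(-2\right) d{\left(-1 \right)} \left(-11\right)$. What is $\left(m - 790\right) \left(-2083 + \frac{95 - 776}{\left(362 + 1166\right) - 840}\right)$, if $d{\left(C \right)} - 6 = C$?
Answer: $\frac{465980125}{301} \approx 1.5481 \cdot 10^{6}$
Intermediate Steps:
$d{\left(C \right)} = 6 + C$
$m = \frac{330}{7}$ ($m = - \frac{\left(-3 + 0\right) \left(-2\right) \left(6 - 1\right) \left(-11\right)}{7} = - \frac{\left(-3\right) \left(-2\right) 5 \left(-11\right)}{7} = - \frac{6 \cdot 5 \left(-11\right)}{7} = - \frac{30 \left(-11\right)}{7} = \left(- \frac{1}{7}\right) \left(-330\right) = \frac{330}{7} \approx 47.143$)
$\left(m - 790\right) \left(-2083 + \frac{95 - 776}{\left(362 + 1166\right) - 840}\right) = \left(\frac{330}{7} - 790\right) \left(-2083 + \frac{95 - 776}{\left(362 + 1166\right) - 840}\right) = - \frac{5200 \left(-2083 - \frac{681}{1528 - 840}\right)}{7} = - \frac{5200 \left(-2083 - \frac{681}{688}\right)}{7} = \left(- \frac{5200}{7}\right) \left(- \frac{1433785}{688}\right) = \frac{465980125}{301}$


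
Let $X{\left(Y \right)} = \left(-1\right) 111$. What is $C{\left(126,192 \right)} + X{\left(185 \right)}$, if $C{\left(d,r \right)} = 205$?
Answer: $94$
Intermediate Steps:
$X{\left(Y \right)} = -111$
$C{\left(126,192 \right)} + X{\left(185 \right)} = 205 - 111 = 94$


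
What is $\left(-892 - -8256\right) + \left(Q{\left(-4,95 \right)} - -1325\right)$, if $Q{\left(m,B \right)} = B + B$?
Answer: $8879$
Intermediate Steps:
$Q{\left(m,B \right)} = 2 B$
$\left(-892 - -8256\right) + \left(Q{\left(-4,95 \right)} - -1325\right) = \left(-892 - -8256\right) + \left(2 \cdot 95 - -1325\right) = \left(-892 + 8256\right) + \left(190 + 1325\right) = 7364 + 1515 = 8879$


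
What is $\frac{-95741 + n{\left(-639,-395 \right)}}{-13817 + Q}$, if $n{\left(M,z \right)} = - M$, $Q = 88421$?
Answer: $- \frac{47551}{37302} \approx -1.2748$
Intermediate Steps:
$\frac{-95741 + n{\left(-639,-395 \right)}}{-13817 + Q} = \frac{-95741 - -639}{-13817 + 88421} = \frac{-95741 + 639}{74604} = \left(-95102\right) \frac{1}{74604} = - \frac{47551}{37302}$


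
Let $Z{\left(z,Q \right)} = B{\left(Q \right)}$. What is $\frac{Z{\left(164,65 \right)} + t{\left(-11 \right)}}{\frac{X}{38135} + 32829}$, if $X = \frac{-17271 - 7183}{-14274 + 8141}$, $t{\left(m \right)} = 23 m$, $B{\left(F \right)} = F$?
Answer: $- \frac{43969807540}{7678110725149} \approx -0.0057266$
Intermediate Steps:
$X = \frac{24454}{6133}$ ($X = - \frac{24454}{-6133} = \left(-24454\right) \left(- \frac{1}{6133}\right) = \frac{24454}{6133} \approx 3.9873$)
$Z{\left(z,Q \right)} = Q$
$\frac{Z{\left(164,65 \right)} + t{\left(-11 \right)}}{\frac{X}{38135} + 32829} = \frac{65 + 23 \left(-11\right)}{\frac{24454}{6133 \cdot 38135} + 32829} = \frac{65 - 253}{\frac{24454}{6133} \cdot \frac{1}{38135} + 32829} = - \frac{188}{\frac{24454}{233881955} + 32829} = - \frac{188}{\frac{7678110725149}{233881955}} = \left(-188\right) \frac{233881955}{7678110725149} = - \frac{43969807540}{7678110725149}$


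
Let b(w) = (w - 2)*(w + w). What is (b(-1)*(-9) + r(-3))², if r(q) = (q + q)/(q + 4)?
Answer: 3600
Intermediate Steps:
b(w) = 2*w*(-2 + w) (b(w) = (-2 + w)*(2*w) = 2*w*(-2 + w))
r(q) = 2*q/(4 + q) (r(q) = (2*q)/(4 + q) = 2*q/(4 + q))
(b(-1)*(-9) + r(-3))² = ((2*(-1)*(-2 - 1))*(-9) + 2*(-3)/(4 - 3))² = ((2*(-1)*(-3))*(-9) + 2*(-3)/1)² = (6*(-9) + 2*(-3)*1)² = (-54 - 6)² = (-60)² = 3600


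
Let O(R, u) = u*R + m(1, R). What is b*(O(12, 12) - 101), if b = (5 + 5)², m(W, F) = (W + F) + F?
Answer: 6800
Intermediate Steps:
m(W, F) = W + 2*F (m(W, F) = (F + W) + F = W + 2*F)
b = 100 (b = 10² = 100)
O(R, u) = 1 + 2*R + R*u (O(R, u) = u*R + (1 + 2*R) = R*u + (1 + 2*R) = 1 + 2*R + R*u)
b*(O(12, 12) - 101) = 100*((1 + 2*12 + 12*12) - 101) = 100*((1 + 24 + 144) - 101) = 100*(169 - 101) = 100*68 = 6800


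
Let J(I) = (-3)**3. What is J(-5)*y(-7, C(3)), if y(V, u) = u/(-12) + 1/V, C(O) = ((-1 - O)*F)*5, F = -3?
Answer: 972/7 ≈ 138.86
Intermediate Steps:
J(I) = -27
C(O) = 15 + 15*O (C(O) = ((-1 - O)*(-3))*5 = (3 + 3*O)*5 = 15 + 15*O)
y(V, u) = 1/V - u/12 (y(V, u) = u*(-1/12) + 1/V = -u/12 + 1/V = 1/V - u/12)
J(-5)*y(-7, C(3)) = -27*(1/(-7) - (15 + 15*3)/12) = -27*(-1/7 - (15 + 45)/12) = -27*(-1/7 - 1/12*60) = -27*(-1/7 - 5) = -27*(-36/7) = 972/7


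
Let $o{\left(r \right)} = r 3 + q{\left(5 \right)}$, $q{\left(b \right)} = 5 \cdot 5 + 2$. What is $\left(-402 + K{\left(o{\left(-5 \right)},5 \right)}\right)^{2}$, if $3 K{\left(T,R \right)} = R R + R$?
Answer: $153664$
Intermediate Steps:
$q{\left(b \right)} = 27$ ($q{\left(b \right)} = 25 + 2 = 27$)
$o{\left(r \right)} = 27 + 3 r$ ($o{\left(r \right)} = r 3 + 27 = 3 r + 27 = 27 + 3 r$)
$K{\left(T,R \right)} = \frac{R}{3} + \frac{R^{2}}{3}$ ($K{\left(T,R \right)} = \frac{R R + R}{3} = \frac{R^{2} + R}{3} = \frac{R + R^{2}}{3} = \frac{R}{3} + \frac{R^{2}}{3}$)
$\left(-402 + K{\left(o{\left(-5 \right)},5 \right)}\right)^{2} = \left(-402 + \frac{1}{3} \cdot 5 \left(1 + 5\right)\right)^{2} = \left(-402 + \frac{1}{3} \cdot 5 \cdot 6\right)^{2} = \left(-402 + 10\right)^{2} = \left(-392\right)^{2} = 153664$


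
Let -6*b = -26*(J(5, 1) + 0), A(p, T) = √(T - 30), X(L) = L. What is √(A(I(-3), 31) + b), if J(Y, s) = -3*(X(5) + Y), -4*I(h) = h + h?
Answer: I*√129 ≈ 11.358*I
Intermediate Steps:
I(h) = -h/2 (I(h) = -(h + h)/4 = -h/2)
J(Y, s) = -15 - 3*Y (J(Y, s) = -3*(5 + Y) = -15 - 3*Y)
A(p, T) = √(-30 + T)
b = -130 (b = -(-13)*((-15 - 3*5) + 0)/3 = -(-13)*((-15 - 15) + 0)/3 = -(-13)*(-30 + 0)/3 = -(-13)*(-30)/3 = -⅙*780 = -130)
√(A(I(-3), 31) + b) = √(√(-30 + 31) - 130) = √(√1 - 130) = √(1 - 130) = √(-129) = I*√129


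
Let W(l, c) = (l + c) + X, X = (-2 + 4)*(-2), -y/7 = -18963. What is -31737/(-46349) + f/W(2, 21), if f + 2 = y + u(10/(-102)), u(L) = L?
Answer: 313798836869/44912181 ≈ 6986.9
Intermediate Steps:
y = 132741 (y = -7*(-18963) = 132741)
X = -4 (X = 2*(-2) = -4)
W(l, c) = -4 + c + l (W(l, c) = (l + c) - 4 = (c + l) - 4 = -4 + c + l)
f = 6769684/51 (f = -2 + (132741 + 10/(-102)) = -2 + (132741 + 10*(-1/102)) = -2 + (132741 - 5/51) = -2 + 6769786/51 = 6769684/51 ≈ 1.3274e+5)
-31737/(-46349) + f/W(2, 21) = -31737/(-46349) + 6769684/(51*(-4 + 21 + 2)) = -31737*(-1/46349) + (6769684/51)/19 = 31737/46349 + (6769684/51)*(1/19) = 31737/46349 + 6769684/969 = 313798836869/44912181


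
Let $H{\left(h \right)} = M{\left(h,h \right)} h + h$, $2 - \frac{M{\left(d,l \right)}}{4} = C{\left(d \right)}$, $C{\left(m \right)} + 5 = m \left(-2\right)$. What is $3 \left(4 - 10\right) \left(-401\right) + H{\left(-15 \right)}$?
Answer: $8583$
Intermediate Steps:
$C{\left(m \right)} = -5 - 2 m$ ($C{\left(m \right)} = -5 + m \left(-2\right) = -5 - 2 m$)
$M{\left(d,l \right)} = 28 + 8 d$ ($M{\left(d,l \right)} = 8 - 4 \left(-5 - 2 d\right) = 8 + \left(20 + 8 d\right) = 28 + 8 d$)
$H{\left(h \right)} = h + h \left(28 + 8 h\right)$ ($H{\left(h \right)} = \left(28 + 8 h\right) h + h = h \left(28 + 8 h\right) + h = h + h \left(28 + 8 h\right)$)
$3 \left(4 - 10\right) \left(-401\right) + H{\left(-15 \right)} = 3 \left(4 - 10\right) \left(-401\right) - 15 \left(29 + 8 \left(-15\right)\right) = 3 \left(-6\right) \left(-401\right) - 15 \left(29 - 120\right) = \left(-18\right) \left(-401\right) - -1365 = 7218 + 1365 = 8583$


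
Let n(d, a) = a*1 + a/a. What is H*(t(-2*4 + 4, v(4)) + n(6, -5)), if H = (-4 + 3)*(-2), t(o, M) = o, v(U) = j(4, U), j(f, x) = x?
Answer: -16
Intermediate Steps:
v(U) = U
H = 2 (H = -1*(-2) = 2)
n(d, a) = 1 + a (n(d, a) = a + 1 = 1 + a)
H*(t(-2*4 + 4, v(4)) + n(6, -5)) = 2*((-2*4 + 4) + (1 - 5)) = 2*((-8 + 4) - 4) = 2*(-4 - 4) = 2*(-8) = -16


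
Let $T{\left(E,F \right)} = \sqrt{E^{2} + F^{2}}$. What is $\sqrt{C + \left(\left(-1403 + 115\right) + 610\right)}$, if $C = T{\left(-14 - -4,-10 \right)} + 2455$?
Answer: $\sqrt{1777 + 10 \sqrt{2}} \approx 42.322$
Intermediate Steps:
$C = 2455 + 10 \sqrt{2}$ ($C = \sqrt{\left(-14 - -4\right)^{2} + \left(-10\right)^{2}} + 2455 = \sqrt{\left(-14 + 4\right)^{2} + 100} + 2455 = \sqrt{\left(-10\right)^{2} + 100} + 2455 = \sqrt{100 + 100} + 2455 = \sqrt{200} + 2455 = 10 \sqrt{2} + 2455 = 2455 + 10 \sqrt{2} \approx 2469.1$)
$\sqrt{C + \left(\left(-1403 + 115\right) + 610\right)} = \sqrt{\left(2455 + 10 \sqrt{2}\right) + \left(\left(-1403 + 115\right) + 610\right)} = \sqrt{\left(2455 + 10 \sqrt{2}\right) + \left(-1288 + 610\right)} = \sqrt{\left(2455 + 10 \sqrt{2}\right) - 678} = \sqrt{1777 + 10 \sqrt{2}}$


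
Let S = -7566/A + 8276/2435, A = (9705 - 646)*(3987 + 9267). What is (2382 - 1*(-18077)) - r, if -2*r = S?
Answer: 1994001178629051/97455181970 ≈ 20461.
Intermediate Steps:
A = 120067986 (A = 9059*13254 = 120067986)
S = 165610704821/48727590985 (S = -7566/120067986 + 8276/2435 = -7566*1/120067986 + 8276*(1/2435) = -1261/20011331 + 8276/2435 = 165610704821/48727590985 ≈ 3.3987)
r = -165610704821/97455181970 (r = -1/2*165610704821/48727590985 = -165610704821/97455181970 ≈ -1.6994)
(2382 - 1*(-18077)) - r = (2382 - 1*(-18077)) - 1*(-165610704821/97455181970) = (2382 + 18077) + 165610704821/97455181970 = 20459 + 165610704821/97455181970 = 1994001178629051/97455181970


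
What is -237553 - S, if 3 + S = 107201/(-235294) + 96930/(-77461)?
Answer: -60980013680389/256705754 ≈ -2.3755e+5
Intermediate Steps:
S = -1208299573/256705754 (S = -3 + (107201/(-235294) + 96930/(-77461)) = -3 + (107201*(-1/235294) + 96930*(-1/77461)) = -3 + (-107201/235294 - 96930/77461) = -3 - 438182311/256705754 = -1208299573/256705754 ≈ -4.7069)
-237553 - S = -237553 - 1*(-1208299573/256705754) = -237553 + 1208299573/256705754 = -60980013680389/256705754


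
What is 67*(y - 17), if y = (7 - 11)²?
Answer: -67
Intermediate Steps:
y = 16 (y = (-4)² = 16)
67*(y - 17) = 67*(16 - 17) = 67*(-1) = -67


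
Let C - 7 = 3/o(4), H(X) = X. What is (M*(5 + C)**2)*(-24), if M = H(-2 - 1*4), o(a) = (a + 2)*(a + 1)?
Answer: 527076/25 ≈ 21083.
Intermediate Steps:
o(a) = (1 + a)*(2 + a) (o(a) = (2 + a)*(1 + a) = (1 + a)*(2 + a))
M = -6 (M = -2 - 1*4 = -2 - 4 = -6)
C = 71/10 (C = 7 + 3/(2 + 4**2 + 3*4) = 7 + 3/(2 + 16 + 12) = 7 + 3/30 = 7 + 3*(1/30) = 7 + 1/10 = 71/10 ≈ 7.1000)
(M*(5 + C)**2)*(-24) = -6*(5 + 71/10)**2*(-24) = -6*(121/10)**2*(-24) = -6*14641/100*(-24) = -43923/50*(-24) = 527076/25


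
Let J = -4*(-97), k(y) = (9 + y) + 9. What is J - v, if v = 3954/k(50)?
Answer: 11215/34 ≈ 329.85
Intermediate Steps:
k(y) = 18 + y
v = 1977/34 (v = 3954/(18 + 50) = 3954/68 = 3954*(1/68) = 1977/34 ≈ 58.147)
J = 388
J - v = 388 - 1*1977/34 = 388 - 1977/34 = 11215/34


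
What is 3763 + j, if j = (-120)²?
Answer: 18163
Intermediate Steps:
j = 14400
3763 + j = 3763 + 14400 = 18163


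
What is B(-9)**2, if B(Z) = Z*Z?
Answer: 6561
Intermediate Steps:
B(Z) = Z**2
B(-9)**2 = ((-9)**2)**2 = 81**2 = 6561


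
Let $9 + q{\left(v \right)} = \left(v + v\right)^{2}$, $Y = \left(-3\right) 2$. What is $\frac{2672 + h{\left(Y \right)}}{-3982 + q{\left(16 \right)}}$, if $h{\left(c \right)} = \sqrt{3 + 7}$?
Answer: $- \frac{2672}{2967} - \frac{\sqrt{10}}{2967} \approx -0.90164$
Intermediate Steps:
$Y = -6$
$h{\left(c \right)} = \sqrt{10}$
$q{\left(v \right)} = -9 + 4 v^{2}$ ($q{\left(v \right)} = -9 + \left(v + v\right)^{2} = -9 + \left(2 v\right)^{2} = -9 + 4 v^{2}$)
$\frac{2672 + h{\left(Y \right)}}{-3982 + q{\left(16 \right)}} = \frac{2672 + \sqrt{10}}{-3982 - \left(9 - 4 \cdot 16^{2}\right)} = \frac{2672 + \sqrt{10}}{-3982 + \left(-9 + 4 \cdot 256\right)} = \frac{2672 + \sqrt{10}}{-3982 + \left(-9 + 1024\right)} = \frac{2672 + \sqrt{10}}{-3982 + 1015} = \frac{2672 + \sqrt{10}}{-2967} = \left(2672 + \sqrt{10}\right) \left(- \frac{1}{2967}\right) = - \frac{2672}{2967} - \frac{\sqrt{10}}{2967}$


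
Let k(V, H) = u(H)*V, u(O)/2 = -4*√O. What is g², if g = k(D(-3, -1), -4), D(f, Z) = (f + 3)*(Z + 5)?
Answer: 0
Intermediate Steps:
D(f, Z) = (3 + f)*(5 + Z)
u(O) = -8*√O (u(O) = 2*(-4*√O) = -8*√O)
k(V, H) = -8*V*√H (k(V, H) = (-8*√H)*V = -8*V*√H)
g = 0 (g = -8*(15 + 3*(-1) + 5*(-3) - 1*(-3))*√(-4) = -8*(15 - 3 - 15 + 3)*2*I = -8*0*2*I = 0)
g² = 0² = 0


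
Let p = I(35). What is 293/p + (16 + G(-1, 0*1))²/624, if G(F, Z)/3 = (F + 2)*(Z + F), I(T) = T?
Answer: 14519/1680 ≈ 8.6423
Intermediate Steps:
G(F, Z) = 3*(2 + F)*(F + Z) (G(F, Z) = 3*((F + 2)*(Z + F)) = 3*((2 + F)*(F + Z)) = 3*(2 + F)*(F + Z))
p = 35
293/p + (16 + G(-1, 0*1))²/624 = 293/35 + (16 + (3*(-1)² + 6*(-1) + 6*(0*1) + 3*(-1)*(0*1)))²/624 = 293*(1/35) + (16 + (3*1 - 6 + 6*0 + 3*(-1)*0))²*(1/624) = 293/35 + (16 + (3 - 6 + 0 + 0))²*(1/624) = 293/35 + (16 - 3)²*(1/624) = 293/35 + 13²*(1/624) = 293/35 + 169*(1/624) = 293/35 + 13/48 = 14519/1680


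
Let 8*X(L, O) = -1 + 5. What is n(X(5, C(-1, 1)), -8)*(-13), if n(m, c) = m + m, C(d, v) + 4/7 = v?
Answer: -13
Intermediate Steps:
C(d, v) = -4/7 + v
X(L, O) = 1/2 (X(L, O) = (-1 + 5)/8 = (1/8)*4 = 1/2)
n(m, c) = 2*m
n(X(5, C(-1, 1)), -8)*(-13) = (2*(1/2))*(-13) = 1*(-13) = -13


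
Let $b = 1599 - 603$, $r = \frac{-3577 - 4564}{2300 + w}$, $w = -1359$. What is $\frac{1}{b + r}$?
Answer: $\frac{941}{929095} \approx 0.0010128$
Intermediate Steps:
$r = - \frac{8141}{941}$ ($r = \frac{-3577 - 4564}{2300 - 1359} = - \frac{8141}{941} \approx -8.6514$)
$b = 996$ ($b = 1599 - 603 = 996$)
$\frac{1}{b + r} = \frac{1}{996 - \frac{8141}{941}} = \frac{1}{\frac{929095}{941}} = \frac{941}{929095}$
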